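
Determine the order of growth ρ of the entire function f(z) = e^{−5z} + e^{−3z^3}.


Each summand is entire of order 1 and 3 respectively (as in the single-exponential case). The order of a sum is at most the max of the orders, so ρ ≤ 3. For the lower bound: on |z|=r choose arg z so that -3z^3 is real positive; then |e^{-3z^3}| = e^{3r^3} while |e^{-5z}| ≤ e^{5r^1} = o(e^{3r^3}). So |f| ≥ e^{3r^3}(1 − o(1)) and ρ ≥ 3. Hence ρ = max(1, 3) = 3.
Therefore ρ = 3.

Order ρ = 3.


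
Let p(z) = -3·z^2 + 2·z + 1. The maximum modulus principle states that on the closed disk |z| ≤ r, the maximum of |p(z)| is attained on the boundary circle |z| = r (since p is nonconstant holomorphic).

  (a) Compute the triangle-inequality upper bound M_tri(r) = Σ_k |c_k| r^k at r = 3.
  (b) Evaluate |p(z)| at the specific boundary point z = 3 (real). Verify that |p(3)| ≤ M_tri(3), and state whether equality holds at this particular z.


Coefficients: c_0 = 1, c_1 = 2, c_2 = -3. Radius r = 3.
Part (a). Triangle bound: M_tri(r) = Σ_k |c_k| r^k
  = |1|·3^0 + |2|·3^1 + |-3|·3^2
  = 1 + 6 + 27 = 34.
This bounds M(r) := max_{|z|=r} |p(z)| from above; equality holds iff all terms c_k z^k can be made to align in phase at a single z on |z|=r.
Part (b). At z = 3 (real, on the circle |z| = r):
  p(3) = (1)·3^0 + (2)·3^1 + (-3)·3^2 = -20.
  |p(3)| = 20.
Check: |p(3)| = 20 ≤ 34 = M_tri(3). ✓ Equality does not hold at z = 3 (the coefficients have mixed signs, so the terms do not all align in phase there).

M_tri(3) = 34; |p(3)| = 20; equality at z=3: no.


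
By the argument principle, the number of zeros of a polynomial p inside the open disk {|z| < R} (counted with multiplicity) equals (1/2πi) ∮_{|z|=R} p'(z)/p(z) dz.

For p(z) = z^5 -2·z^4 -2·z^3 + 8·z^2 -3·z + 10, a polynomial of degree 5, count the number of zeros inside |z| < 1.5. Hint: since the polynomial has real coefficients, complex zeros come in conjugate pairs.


The zeros of p are: (0 + 1i), (0 - 1i), (2 + 1i), (2 - 1i), -2.
Their magnitudes are: 1, 1, 2.236, 2.236, 2.
Zeros with |z| < R = 1.5: (0 + 1i), (0 - 1i).
Count = 2.
By the argument principle, (1/2πi) ∮_{|z|=R} p'(z)/p(z) dz equals exactly this count.

Number of zeros inside |z| < 1.5: 2.


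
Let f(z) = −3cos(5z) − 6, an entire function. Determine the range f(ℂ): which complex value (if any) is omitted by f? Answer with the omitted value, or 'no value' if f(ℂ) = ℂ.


Little Picard bounds the complement of f(ℂ) to at most one point.
cos is entire and surjective onto ℂ: for every w ∈ ℂ, cos(ζ) = w has a solution ζ ∈ ℂ (e.g., via the complex inverse arccos). With ζ = 5z this gives z = ζ/(5). Then -3·cos(5z) takes every value in -3·ℂ = ℂ, and adding -6 is a bijection of ℂ. So f is surjective and omits no value. (Note: only on the real line is cos bounded by [−1, 1].)

Omitted value: no value.


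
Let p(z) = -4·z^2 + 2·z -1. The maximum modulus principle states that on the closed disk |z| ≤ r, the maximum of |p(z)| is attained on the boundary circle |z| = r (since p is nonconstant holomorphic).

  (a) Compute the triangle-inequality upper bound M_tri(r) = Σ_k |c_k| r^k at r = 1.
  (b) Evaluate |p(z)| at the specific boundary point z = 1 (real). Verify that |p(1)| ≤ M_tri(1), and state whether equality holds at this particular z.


Coefficients: c_0 = -1, c_1 = 2, c_2 = -4. Radius r = 1.
Part (a). Triangle bound: M_tri(r) = Σ_k |c_k| r^k
  = |-1|·1^0 + |2|·1^1 + |-4|·1^2
  = 1 + 2 + 4 = 7.
This bounds M(r) := max_{|z|=r} |p(z)| from above; equality holds iff all terms c_k z^k can be made to align in phase at a single z on |z|=r.
Part (b). At z = 1 (real, on the circle |z| = r):
  p(1) = (-1)·1^0 + (2)·1^1 + (-4)·1^2 = -3.
  |p(1)| = 3.
Check: |p(1)| = 3 ≤ 7 = M_tri(1). ✓ Equality does not hold at z = 1 (the coefficients have mixed signs, so the terms do not all align in phase there).

M_tri(1) = 7; |p(1)| = 3; equality at z=1: no.


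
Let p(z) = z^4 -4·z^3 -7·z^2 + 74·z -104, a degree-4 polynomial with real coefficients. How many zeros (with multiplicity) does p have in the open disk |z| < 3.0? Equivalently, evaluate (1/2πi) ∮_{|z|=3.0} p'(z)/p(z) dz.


The zeros of p are: (3 + 2i), (3 - 2i), -4, 2.
Their magnitudes are: 3.606, 3.606, 4, 2.
Zeros with |z| < R = 3.0: 2.
Count = 1.
By the argument principle, (1/2πi) ∮_{|z|=R} p'(z)/p(z) dz equals exactly this count.

Number of zeros inside |z| < 3.0: 1.


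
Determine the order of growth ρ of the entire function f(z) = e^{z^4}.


|e^{z^4}| = e^{Re(1·z^4) + 0} ≤ e^{1|z|^4 + 0} = e^{1r^4 + 0} on |z| = r, so ρ ≤ 4. Choosing z on |z|=r so that 1·z^4 is real positive (always possible by picking arg z appropriately) gives |f(z)| = e^{1r^4 + 0}, matching the bound. The additive constant 0 does not affect log log M(r) ~ 4·log r. Hence ρ = 4.
Therefore ρ = 4.

Order ρ = 4.


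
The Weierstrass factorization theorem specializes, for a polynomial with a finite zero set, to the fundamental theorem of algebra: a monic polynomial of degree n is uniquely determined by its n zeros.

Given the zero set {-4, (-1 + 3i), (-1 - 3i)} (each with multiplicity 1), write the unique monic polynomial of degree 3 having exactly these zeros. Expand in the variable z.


The polynomial is p(z) = ∏_{α ∈ S} (z − α), where S = {-4, (-1 + 3i), (-1 - 3i)}.
Expanding the product yields: p(z) = z^3 + 6·z^2 + 18·z + 40.
Note conjugate pairs combine to real quadratics: (z − (-1+3i))(z − (-1−3i)) = z² + 2z + 10.
The resulting polynomial has degree 3 and real coefficients as required.

p(z) = z^3 + 6·z^2 + 18·z + 40.


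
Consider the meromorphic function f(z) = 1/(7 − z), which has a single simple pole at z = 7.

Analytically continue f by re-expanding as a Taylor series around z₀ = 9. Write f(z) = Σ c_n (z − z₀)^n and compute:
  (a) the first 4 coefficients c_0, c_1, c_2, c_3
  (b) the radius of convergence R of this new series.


Let w = z − z₀, so z = z₀ + w.
Then 7 − z = 7 − (z₀ + w) = (7 − z₀) − w = -2 − w.
f(z) = 1/(-2 − w) = (1/(-2)) · 1/(1 − w/(-2)) = Σ_{n≥0} w^n / (-2)^(n+1).
So c_n = 1/(-2)^(n+1):
  c_0 = 1/(-2)^1 = -1/2.
  c_1 = 1/(-2)^2 = 1/4.
  c_2 = 1/(-2)^3 = -1/8.
  c_3 = 1/(-2)^4 = 1/16.
The series is valid for |w/d| < 1, i.e. |z − z₀| < |d|.
Radius of convergence: R = |7 − z₀| = |-2| = 2 (distance from z₀ to the singularity z = 7).

c_0 = -1/2, c_1 = 1/4, c_2 = -1/8, c_3 = 1/16; R = 2.


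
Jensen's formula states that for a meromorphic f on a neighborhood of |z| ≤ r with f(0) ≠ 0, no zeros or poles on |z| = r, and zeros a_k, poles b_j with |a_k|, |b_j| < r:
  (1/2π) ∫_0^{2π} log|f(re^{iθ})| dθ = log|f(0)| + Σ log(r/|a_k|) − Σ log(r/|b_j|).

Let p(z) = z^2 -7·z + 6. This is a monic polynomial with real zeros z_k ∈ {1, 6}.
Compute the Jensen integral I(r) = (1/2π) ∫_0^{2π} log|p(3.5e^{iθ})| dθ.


Zeros: 1, 6; r = 3.5.
Inside |z| < r: 1. Outside (|z| ≥ r): 6.
p(0) = 6, so log|p(0)| = log(6) = 1.7918.
Apply Jensen: I(r) = log|p(0)| + Σ_k log(r/|z_k|), summed over zeros inside |z| < r.
  log(r/|z_k|) for z_k = 1: log(3.5/1) = 1.2528
  Outside zeros (6) contribute nothing to the Jensen sum.
Sum over inside zeros: 1.2528.
I(r) = log|p(0)| + (inside sum) = 1.7918 + 1.2528 = 3.0445.
Note: since some zeros are outside |z| ≤ r, the simplified n·log(r) form does NOT apply — only the inside zeros contribute.

I(r) ≈ 3.0445.


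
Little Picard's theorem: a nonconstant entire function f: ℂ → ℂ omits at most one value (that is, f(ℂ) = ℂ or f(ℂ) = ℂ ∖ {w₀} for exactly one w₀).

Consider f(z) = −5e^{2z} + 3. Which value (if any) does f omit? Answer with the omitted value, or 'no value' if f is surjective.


Little Picard bounds the complement of f(ℂ) to at most one point.
e^{2z} is never zero on ℂ, so -5·e^{2z} takes every value in ℂ ∖ {0}. Adding 3 shifts the range to ℂ ∖ {3}. Thus f omits exactly the value 3.

Omitted value: 3.


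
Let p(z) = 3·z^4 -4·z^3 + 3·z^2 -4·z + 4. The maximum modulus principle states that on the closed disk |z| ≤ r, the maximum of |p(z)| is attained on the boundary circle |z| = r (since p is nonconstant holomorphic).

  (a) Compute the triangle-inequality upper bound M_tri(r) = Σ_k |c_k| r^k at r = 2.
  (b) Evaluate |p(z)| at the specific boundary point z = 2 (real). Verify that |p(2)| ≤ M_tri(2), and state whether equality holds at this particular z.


Coefficients: c_0 = 4, c_1 = -4, c_2 = 3, c_3 = -4, c_4 = 3. Radius r = 2.
Part (a). Triangle bound: M_tri(r) = Σ_k |c_k| r^k
  = |4|·2^0 + |-4|·2^1 + |3|·2^2 + |-4|·2^3 + |3|·2^4
  = 4 + 8 + 12 + 32 + 48 = 104.
This bounds M(r) := max_{|z|=r} |p(z)| from above; equality holds iff all terms c_k z^k can be made to align in phase at a single z on |z|=r.
Part (b). At z = 2 (real, on the circle |z| = r):
  p(2) = (4)·2^0 + (-4)·2^1 + (3)·2^2 + (-4)·2^3 + (3)·2^4 = 24.
  |p(2)| = 24.
Check: |p(2)| = 24 ≤ 104 = M_tri(2). ✓ Equality does not hold at z = 2 (the coefficients have mixed signs, so the terms do not all align in phase there).

M_tri(2) = 104; |p(2)| = 24; equality at z=2: no.


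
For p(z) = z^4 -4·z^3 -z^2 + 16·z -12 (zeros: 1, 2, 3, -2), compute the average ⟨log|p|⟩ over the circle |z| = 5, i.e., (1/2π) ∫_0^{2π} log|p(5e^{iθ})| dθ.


Zeros: -2, 1, 2, 3; r = 5.
Inside |z| < r: -2, 1, 2, 3. Outside (|z| ≥ r): ∅.
p(0) = -12, so log|p(0)| = log(12) = 2.4849.
Apply Jensen: I(r) = log|p(0)| + Σ_k log(r/|z_k|), summed over zeros inside |z| < r.
  log(r/|z_k|) for z_k = 1: log(5/1) = 1.6094
  log(r/|z_k|) for z_k = 2: log(5/2) = 0.9163
  log(r/|z_k|) for z_k = 3: log(5/3) = 0.5108
  log(r/|z_k|) for z_k = -2: log(5/2) = 0.9163
Sum over inside zeros: 3.9528.
I(r) = log|p(0)| + (inside sum) = 2.4849 + 3.9528 = 6.4378.
Closed form (all zeros inside, monic): I(r) = n·log(r) = 4·log(5) = 6.4378. ✓

I(r) ≈ 6.4378.


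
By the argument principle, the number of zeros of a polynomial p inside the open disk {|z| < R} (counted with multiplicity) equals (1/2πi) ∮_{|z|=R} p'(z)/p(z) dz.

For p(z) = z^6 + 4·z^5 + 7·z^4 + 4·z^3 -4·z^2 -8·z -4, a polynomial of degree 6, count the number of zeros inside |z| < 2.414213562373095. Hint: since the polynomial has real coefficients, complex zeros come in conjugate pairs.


The zeros of p are: (-1 + 1i), (-1 - 1i), (-1 + 1i), (-1 - 1i), -1, 1.
Their magnitudes are: 1.414, 1.414, 1.414, 1.414, 1, 1.
Zeros with |z| < R = 2.414213562373095: (-1 + 1i), (-1 - 1i), (-1 + 1i), (-1 - 1i), -1, 1.
Count = 6.
By the argument principle, (1/2πi) ∮_{|z|=R} p'(z)/p(z) dz equals exactly this count.

Number of zeros inside |z| < 2.414213562373095: 6.


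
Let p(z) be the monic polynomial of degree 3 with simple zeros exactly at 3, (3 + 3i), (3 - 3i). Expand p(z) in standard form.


The polynomial is p(z) = ∏_{α ∈ S} (z − α), where S = {3, (3 + 3i), (3 - 3i)}.
Expanding the product yields: p(z) = z^3 -9·z^2 + 36·z -54.
Note conjugate pairs combine to real quadratics: (z − (3+3i))(z − (3−3i)) = z² − 6z + 18.
The resulting polynomial has degree 3 and real coefficients as required.

p(z) = z^3 -9·z^2 + 36·z -54.


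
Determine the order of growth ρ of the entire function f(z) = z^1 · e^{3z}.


M(r) = max_{|z|=r} |1|·|z|^1·|e^{3z}| = 1·r^1 · e^{3r^1} (the factors attain their maxima compatibly on |z|=r). Then log M(r) = log 1 + 1·log r + 3r^1, dominated by the last term, so log log M(r) ~ 1·log r. The polynomial factor 1z^1 contributes only a log r term and does not affect the order. ρ = 1.
Therefore ρ = 1.

Order ρ = 1.


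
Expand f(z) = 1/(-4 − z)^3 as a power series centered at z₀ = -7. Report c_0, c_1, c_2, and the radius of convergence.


Let w = z − z₀, so z = z₀ + w.
Then -4 − z = -4 − (z₀ + w) = (-4 − z₀) − w = 3 − w.
f(z) = 1/(3 − w)^3 = (1/(3)^3) · (1 − w/(3))^{−3}.
By the binomial series (1−u)^{−3} = Σ_{n≥0} C(n+2, 2) u^n for |u|<1, with u = w/(3):
  c_n = C(n+2, 2) / (3)^(n+3).
  c_0 = 1/(3)^3 = 1/27.
  c_1 = 3/(3)^4 = 1/27.
  c_2 = 6/(3)^5 = 2/81.
The series is valid for |w/d| < 1, i.e. |z − z₀| < |d|.
Radius of convergence: R = |-4 − z₀| = |3| = 3 (distance from z₀ to the singularity z = -4).

c_0 = 1/27, c_1 = 1/27, c_2 = 2/81; R = 3.


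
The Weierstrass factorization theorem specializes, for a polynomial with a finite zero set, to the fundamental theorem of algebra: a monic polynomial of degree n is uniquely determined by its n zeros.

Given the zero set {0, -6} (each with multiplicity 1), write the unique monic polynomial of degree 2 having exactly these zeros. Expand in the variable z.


The polynomial is p(z) = ∏_{α ∈ S} (z − α), where S = {0, -6}.
Expanding the product yields: p(z) = z^2 + 6·z.
The resulting polynomial has degree 2 and real coefficients as required.

p(z) = z^2 + 6·z.


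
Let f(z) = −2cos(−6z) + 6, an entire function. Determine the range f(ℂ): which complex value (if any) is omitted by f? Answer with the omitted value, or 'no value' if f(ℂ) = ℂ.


Little Picard bounds the complement of f(ℂ) to at most one point.
cos is entire and surjective onto ℂ: for every w ∈ ℂ, cos(ζ) = w has a solution ζ ∈ ℂ (e.g., via the complex inverse arccos). With ζ = −6z this gives z = ζ/(-6). Then -2·cos(−6z) takes every value in -2·ℂ = ℂ, and adding 6 is a bijection of ℂ. So f is surjective and omits no value. (Note: only on the real line is cos bounded by [−1, 1].)

Omitted value: no value.


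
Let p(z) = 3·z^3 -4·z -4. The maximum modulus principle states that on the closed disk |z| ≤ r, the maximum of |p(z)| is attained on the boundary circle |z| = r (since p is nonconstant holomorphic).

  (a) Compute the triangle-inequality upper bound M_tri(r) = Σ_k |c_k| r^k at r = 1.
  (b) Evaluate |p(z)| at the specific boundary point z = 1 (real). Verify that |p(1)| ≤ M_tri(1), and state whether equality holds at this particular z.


Coefficients: c_0 = -4, c_1 = -4, c_2 = 0, c_3 = 3. Radius r = 1.
Part (a). Triangle bound: M_tri(r) = Σ_k |c_k| r^k
  = |-4|·1^0 + |-4|·1^1 + |0|·1^2 + |3|·1^3
  = 4 + 4 + 0 + 3 = 11.
This bounds M(r) := max_{|z|=r} |p(z)| from above; equality holds iff all terms c_k z^k can be made to align in phase at a single z on |z|=r.
Part (b). At z = 1 (real, on the circle |z| = r):
  p(1) = (-4)·1^0 + (-4)·1^1 + (0)·1^2 + (3)·1^3 = -5.
  |p(1)| = 5.
Check: |p(1)| = 5 ≤ 11 = M_tri(1). ✓ Equality does not hold at z = 1 (the coefficients have mixed signs, so the terms do not all align in phase there).

M_tri(1) = 11; |p(1)| = 5; equality at z=1: no.


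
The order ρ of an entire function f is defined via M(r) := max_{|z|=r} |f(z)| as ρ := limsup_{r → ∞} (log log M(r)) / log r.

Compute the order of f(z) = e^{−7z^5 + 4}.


|e^{−7z^5 + 4}| = e^{Re(-7·z^5) + 4} ≤ e^{7|z|^5 + 4} = e^{7r^5 + 4} on |z| = r, so ρ ≤ 5. Choosing z on |z|=r so that -7·z^5 is real positive (always possible by picking arg z appropriately) gives |f(z)| = e^{7r^5 + 4}, matching the bound. The additive constant 4 does not affect log log M(r) ~ 5·log r. Hence ρ = 5.
Therefore ρ = 5.

Order ρ = 5.


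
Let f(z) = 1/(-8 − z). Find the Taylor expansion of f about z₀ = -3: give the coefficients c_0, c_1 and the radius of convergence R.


Let w = z − z₀, so z = z₀ + w.
Then -8 − z = -8 − (z₀ + w) = (-8 − z₀) − w = -5 − w.
f(z) = 1/(-5 − w) = (1/(-5)) · 1/(1 − w/(-5)) = Σ_{n≥0} w^n / (-5)^(n+1).
So c_n = 1/(-5)^(n+1):
  c_0 = 1/(-5)^1 = -1/5.
  c_1 = 1/(-5)^2 = 1/25.
The series is valid for |w/d| < 1, i.e. |z − z₀| < |d|.
Radius of convergence: R = |-8 − z₀| = |-5| = 5 (distance from z₀ to the singularity z = -8).

c_0 = -1/5, c_1 = 1/25; R = 5.


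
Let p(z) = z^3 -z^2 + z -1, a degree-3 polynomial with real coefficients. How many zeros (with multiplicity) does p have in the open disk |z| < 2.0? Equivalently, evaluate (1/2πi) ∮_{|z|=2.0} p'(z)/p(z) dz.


The zeros of p are: 1, (0 + 1i), (0 - 1i).
Their magnitudes are: 1, 1, 1.
Zeros with |z| < R = 2.0: 1, (0 + 1i), (0 - 1i).
Count = 3.
By the argument principle, (1/2πi) ∮_{|z|=R} p'(z)/p(z) dz equals exactly this count.

Number of zeros inside |z| < 2.0: 3.


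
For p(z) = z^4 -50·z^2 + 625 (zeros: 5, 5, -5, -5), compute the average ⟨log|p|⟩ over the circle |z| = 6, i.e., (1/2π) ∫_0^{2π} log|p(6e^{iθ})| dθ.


Zeros: -5, -5, 5, 5; r = 6.
Inside |z| < r: -5, -5, 5, 5. Outside (|z| ≥ r): ∅.
p(0) = 625, so log|p(0)| = log(625) = 6.4378.
Apply Jensen: I(r) = log|p(0)| + Σ_k log(r/|z_k|), summed over zeros inside |z| < r.
  log(r/|z_k|) for z_k = 5: log(6/5) = 0.1823
  log(r/|z_k|) for z_k = 5: log(6/5) = 0.1823
  log(r/|z_k|) for z_k = -5: log(6/5) = 0.1823
  log(r/|z_k|) for z_k = -5: log(6/5) = 0.1823
Sum over inside zeros: 0.7293.
I(r) = log|p(0)| + (inside sum) = 6.4378 + 0.7293 = 7.1670.
Closed form (all zeros inside, monic): I(r) = n·log(r) = 4·log(6) = 7.1670. ✓

I(r) ≈ 7.1670.


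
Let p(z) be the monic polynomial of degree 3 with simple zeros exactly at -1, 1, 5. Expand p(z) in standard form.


The polynomial is p(z) = ∏_{α ∈ S} (z − α), where S = {-1, 1, 5}.
Expanding the product yields: p(z) = z^3 -5·z^2 -z + 5.
The resulting polynomial has degree 3 and real coefficients as required.

p(z) = z^3 -5·z^2 -z + 5.


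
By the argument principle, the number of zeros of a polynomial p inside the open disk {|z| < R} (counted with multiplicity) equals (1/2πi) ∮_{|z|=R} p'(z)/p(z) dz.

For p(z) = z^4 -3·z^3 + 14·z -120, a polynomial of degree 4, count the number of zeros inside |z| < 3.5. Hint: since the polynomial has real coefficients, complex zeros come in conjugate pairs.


The zeros of p are: -3, 4, (1 + 3i), (1 - 3i).
Their magnitudes are: 3, 4, 3.162, 3.162.
Zeros with |z| < R = 3.5: -3, (1 + 3i), (1 - 3i).
Count = 3.
By the argument principle, (1/2πi) ∮_{|z|=R} p'(z)/p(z) dz equals exactly this count.

Number of zeros inside |z| < 3.5: 3.


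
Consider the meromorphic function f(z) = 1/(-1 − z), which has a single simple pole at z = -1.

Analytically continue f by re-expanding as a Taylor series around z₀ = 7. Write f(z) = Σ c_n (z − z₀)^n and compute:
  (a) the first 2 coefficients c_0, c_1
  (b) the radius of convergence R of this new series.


Let w = z − z₀, so z = z₀ + w.
Then -1 − z = -1 − (z₀ + w) = (-1 − z₀) − w = -8 − w.
f(z) = 1/(-8 − w) = (1/(-8)) · 1/(1 − w/(-8)) = Σ_{n≥0} w^n / (-8)^(n+1).
So c_n = 1/(-8)^(n+1):
  c_0 = 1/(-8)^1 = -1/8.
  c_1 = 1/(-8)^2 = 1/64.
The series is valid for |w/d| < 1, i.e. |z − z₀| < |d|.
Radius of convergence: R = |-1 − z₀| = |-8| = 8 (distance from z₀ to the singularity z = -1).

c_0 = -1/8, c_1 = 1/64; R = 8.


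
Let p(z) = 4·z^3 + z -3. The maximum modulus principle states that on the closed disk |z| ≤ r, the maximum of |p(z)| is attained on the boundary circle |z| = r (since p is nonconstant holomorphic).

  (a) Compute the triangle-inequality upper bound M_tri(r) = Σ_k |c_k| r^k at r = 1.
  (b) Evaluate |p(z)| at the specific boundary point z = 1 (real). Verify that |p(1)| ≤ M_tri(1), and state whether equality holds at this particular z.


Coefficients: c_0 = -3, c_1 = 1, c_2 = 0, c_3 = 4. Radius r = 1.
Part (a). Triangle bound: M_tri(r) = Σ_k |c_k| r^k
  = |-3|·1^0 + |1|·1^1 + |0|·1^2 + |4|·1^3
  = 3 + 1 + 0 + 4 = 8.
This bounds M(r) := max_{|z|=r} |p(z)| from above; equality holds iff all terms c_k z^k can be made to align in phase at a single z on |z|=r.
Part (b). At z = 1 (real, on the circle |z| = r):
  p(1) = (-3)·1^0 + (1)·1^1 + (0)·1^2 + (4)·1^3 = 2.
  |p(1)| = 2.
Check: |p(1)| = 2 ≤ 8 = M_tri(1). ✓ Equality does not hold at z = 1 (the coefficients have mixed signs, so the terms do not all align in phase there).

M_tri(1) = 8; |p(1)| = 2; equality at z=1: no.


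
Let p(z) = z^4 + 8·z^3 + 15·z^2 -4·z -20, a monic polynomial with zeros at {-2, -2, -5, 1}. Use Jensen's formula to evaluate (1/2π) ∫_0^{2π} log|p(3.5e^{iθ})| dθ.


Zeros: -5, -2, -2, 1; r = 3.5.
Inside |z| < r: -2, -2, 1. Outside (|z| ≥ r): -5.
p(0) = -20, so log|p(0)| = log(20) = 2.9957.
Apply Jensen: I(r) = log|p(0)| + Σ_k log(r/|z_k|), summed over zeros inside |z| < r.
  log(r/|z_k|) for z_k = -2: log(3.5/2) = 0.5596
  log(r/|z_k|) for z_k = -2: log(3.5/2) = 0.5596
  log(r/|z_k|) for z_k = 1: log(3.5/1) = 1.2528
  Outside zeros (-5) contribute nothing to the Jensen sum.
Sum over inside zeros: 2.3720.
I(r) = log|p(0)| + (inside sum) = 2.9957 + 2.3720 = 5.3677.
Note: since some zeros are outside |z| ≤ r, the simplified n·log(r) form does NOT apply — only the inside zeros contribute.

I(r) ≈ 5.3677.


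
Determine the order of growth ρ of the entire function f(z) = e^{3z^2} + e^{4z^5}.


Each summand is entire of order 2 and 5 respectively (as in the single-exponential case). The order of a sum is at most the max of the orders, so ρ ≤ 5. For the lower bound: on |z|=r choose arg z so that 4z^5 is real positive; then |e^{4z^5}| = e^{4r^5} while |e^{3z^2}| ≤ e^{3r^2} = o(e^{4r^5}). So |f| ≥ e^{4r^5}(1 − o(1)) and ρ ≥ 5. Hence ρ = max(2, 5) = 5.
Therefore ρ = 5.

Order ρ = 5.


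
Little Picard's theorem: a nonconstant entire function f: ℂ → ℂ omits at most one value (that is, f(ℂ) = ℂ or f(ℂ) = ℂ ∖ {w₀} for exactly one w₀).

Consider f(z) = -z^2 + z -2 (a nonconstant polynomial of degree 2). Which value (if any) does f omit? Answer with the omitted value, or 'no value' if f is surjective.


Little Picard bounds the complement of f(ℂ) to at most one point.
For every w ∈ ℂ, the equation p(z) − w = 0 is a nonconstant polynomial in z and hence has at least one root by the fundamental theorem of algebra. So p is surjective onto ℂ, omitting no value.

Omitted value: no value.


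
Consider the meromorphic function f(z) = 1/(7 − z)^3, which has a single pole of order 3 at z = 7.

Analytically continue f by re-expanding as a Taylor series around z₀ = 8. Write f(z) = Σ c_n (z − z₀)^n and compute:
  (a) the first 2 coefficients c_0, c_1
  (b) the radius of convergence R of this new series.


Let w = z − z₀, so z = z₀ + w.
Then 7 − z = 7 − (z₀ + w) = (7 − z₀) − w = -1 − w.
f(z) = 1/(-1 − w)^3 = (1/(-1)^3) · (1 − w/(-1))^{−3}.
By the binomial series (1−u)^{−3} = Σ_{n≥0} C(n+2, 2) u^n for |u|<1, with u = w/(-1):
  c_n = C(n+2, 2) / (-1)^(n+3).
  c_0 = 1/(-1)^3 = -1.
  c_1 = 3/(-1)^4 = 3.
The series is valid for |w/d| < 1, i.e. |z − z₀| < |d|.
Radius of convergence: R = |7 − z₀| = |-1| = 1 (distance from z₀ to the singularity z = 7).

c_0 = -1, c_1 = 3; R = 1.


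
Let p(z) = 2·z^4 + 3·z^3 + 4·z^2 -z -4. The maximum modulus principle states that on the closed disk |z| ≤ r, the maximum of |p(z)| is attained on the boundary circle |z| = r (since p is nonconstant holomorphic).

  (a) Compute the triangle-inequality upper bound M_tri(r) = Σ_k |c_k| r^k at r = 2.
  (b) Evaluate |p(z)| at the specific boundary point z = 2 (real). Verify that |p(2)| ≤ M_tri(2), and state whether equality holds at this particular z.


Coefficients: c_0 = -4, c_1 = -1, c_2 = 4, c_3 = 3, c_4 = 2. Radius r = 2.
Part (a). Triangle bound: M_tri(r) = Σ_k |c_k| r^k
  = |-4|·2^0 + |-1|·2^1 + |4|·2^2 + |3|·2^3 + |2|·2^4
  = 4 + 2 + 16 + 24 + 32 = 78.
This bounds M(r) := max_{|z|=r} |p(z)| from above; equality holds iff all terms c_k z^k can be made to align in phase at a single z on |z|=r.
Part (b). At z = 2 (real, on the circle |z| = r):
  p(2) = (-4)·2^0 + (-1)·2^1 + (4)·2^2 + (3)·2^3 + (2)·2^4 = 66.
  |p(2)| = 66.
Check: |p(2)| = 66 ≤ 78 = M_tri(2). ✓ Equality does not hold at z = 2 (the coefficients have mixed signs, so the terms do not all align in phase there).

M_tri(2) = 78; |p(2)| = 66; equality at z=2: no.


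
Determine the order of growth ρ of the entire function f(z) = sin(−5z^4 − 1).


Write sin(w) = (e^{iw} ± e^{−iw})/(2 or 2i), so |sin(w)| ≤ e^{|w|}. With w = −5z^4 − 1, |w| ≤ 5r^4 + 1 on |z|=r, giving M(r) ≤ e^{5r^4 + 1} and ρ ≤ 4. For the lower bound, choose z on |z|=r with -5z^4 purely imaginary of modulus 5r^4; then |sin(−5z^4 − 1)| grows like e^{5r^4}/2, so ρ ≥ 4. Hence ρ = 4.
Therefore ρ = 4.

Order ρ = 4.


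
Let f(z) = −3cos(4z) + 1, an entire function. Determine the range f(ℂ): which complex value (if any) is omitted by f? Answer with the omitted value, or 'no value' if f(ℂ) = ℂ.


Little Picard bounds the complement of f(ℂ) to at most one point.
cos is entire and surjective onto ℂ: for every w ∈ ℂ, cos(ζ) = w has a solution ζ ∈ ℂ (e.g., via the complex inverse arccos). With ζ = 4z this gives z = ζ/(4). Then -3·cos(4z) takes every value in -3·ℂ = ℂ, and adding 1 is a bijection of ℂ. So f is surjective and omits no value. (Note: only on the real line is cos bounded by [−1, 1].)

Omitted value: no value.


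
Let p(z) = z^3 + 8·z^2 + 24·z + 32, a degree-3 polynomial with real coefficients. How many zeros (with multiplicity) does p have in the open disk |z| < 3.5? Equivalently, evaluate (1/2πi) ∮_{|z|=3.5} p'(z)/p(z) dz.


The zeros of p are: -4, (-2 + 2i), (-2 - 2i).
Their magnitudes are: 4, 2.828, 2.828.
Zeros with |z| < R = 3.5: (-2 + 2i), (-2 - 2i).
Count = 2.
By the argument principle, (1/2πi) ∮_{|z|=R} p'(z)/p(z) dz equals exactly this count.

Number of zeros inside |z| < 3.5: 2.


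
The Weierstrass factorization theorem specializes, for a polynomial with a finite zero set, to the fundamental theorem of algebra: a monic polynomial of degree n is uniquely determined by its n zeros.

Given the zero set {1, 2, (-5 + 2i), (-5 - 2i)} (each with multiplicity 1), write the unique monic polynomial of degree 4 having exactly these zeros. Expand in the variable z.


The polynomial is p(z) = ∏_{α ∈ S} (z − α), where S = {1, 2, (-5 + 2i), (-5 - 2i)}.
Expanding the product yields: p(z) = z^4 + 7·z^3 + z^2 -67·z + 58.
Note conjugate pairs combine to real quadratics: (z − (-5+2i))(z − (-5−2i)) = z² + 10z + 29.
The resulting polynomial has degree 4 and real coefficients as required.

p(z) = z^4 + 7·z^3 + z^2 -67·z + 58.


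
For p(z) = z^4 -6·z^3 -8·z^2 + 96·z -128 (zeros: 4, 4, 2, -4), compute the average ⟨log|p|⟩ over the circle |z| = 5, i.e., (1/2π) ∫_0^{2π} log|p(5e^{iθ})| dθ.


Zeros: -4, 2, 4, 4; r = 5.
Inside |z| < r: -4, 2, 4, 4. Outside (|z| ≥ r): ∅.
p(0) = -128, so log|p(0)| = log(128) = 4.8520.
Apply Jensen: I(r) = log|p(0)| + Σ_k log(r/|z_k|), summed over zeros inside |z| < r.
  log(r/|z_k|) for z_k = 4: log(5/4) = 0.2231
  log(r/|z_k|) for z_k = 4: log(5/4) = 0.2231
  log(r/|z_k|) for z_k = 2: log(5/2) = 0.9163
  log(r/|z_k|) for z_k = -4: log(5/4) = 0.2231
Sum over inside zeros: 1.5857.
I(r) = log|p(0)| + (inside sum) = 4.8520 + 1.5857 = 6.4378.
Closed form (all zeros inside, monic): I(r) = n·log(r) = 4·log(5) = 6.4378. ✓

I(r) ≈ 6.4378.


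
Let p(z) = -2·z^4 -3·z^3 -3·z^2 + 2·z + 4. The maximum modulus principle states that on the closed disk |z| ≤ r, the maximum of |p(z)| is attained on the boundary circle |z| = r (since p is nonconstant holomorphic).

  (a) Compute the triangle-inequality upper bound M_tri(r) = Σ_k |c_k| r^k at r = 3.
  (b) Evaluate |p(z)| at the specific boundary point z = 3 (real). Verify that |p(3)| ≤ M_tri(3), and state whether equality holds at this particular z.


Coefficients: c_0 = 4, c_1 = 2, c_2 = -3, c_3 = -3, c_4 = -2. Radius r = 3.
Part (a). Triangle bound: M_tri(r) = Σ_k |c_k| r^k
  = |4|·3^0 + |2|·3^1 + |-3|·3^2 + |-3|·3^3 + |-2|·3^4
  = 4 + 6 + 27 + 81 + 162 = 280.
This bounds M(r) := max_{|z|=r} |p(z)| from above; equality holds iff all terms c_k z^k can be made to align in phase at a single z on |z|=r.
Part (b). At z = 3 (real, on the circle |z| = r):
  p(3) = (4)·3^0 + (2)·3^1 + (-3)·3^2 + (-3)·3^3 + (-2)·3^4 = -260.
  |p(3)| = 260.
Check: |p(3)| = 260 ≤ 280 = M_tri(3). ✓ Equality does not hold at z = 3 (the coefficients have mixed signs, so the terms do not all align in phase there).

M_tri(3) = 280; |p(3)| = 260; equality at z=3: no.


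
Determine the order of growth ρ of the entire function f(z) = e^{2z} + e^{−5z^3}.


Each summand is entire of order 1 and 3 respectively (as in the single-exponential case). The order of a sum is at most the max of the orders, so ρ ≤ 3. For the lower bound: on |z|=r choose arg z so that -5z^3 is real positive; then |e^{-5z^3}| = e^{5r^3} while |e^{2z}| ≤ e^{2r^1} = o(e^{5r^3}). So |f| ≥ e^{5r^3}(1 − o(1)) and ρ ≥ 3. Hence ρ = max(1, 3) = 3.
Therefore ρ = 3.

Order ρ = 3.


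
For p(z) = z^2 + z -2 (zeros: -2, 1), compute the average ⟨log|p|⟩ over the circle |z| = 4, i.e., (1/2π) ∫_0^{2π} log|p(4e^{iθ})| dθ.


Zeros: -2, 1; r = 4.
Inside |z| < r: -2, 1. Outside (|z| ≥ r): ∅.
p(0) = -2, so log|p(0)| = log(2) = 0.6931.
Apply Jensen: I(r) = log|p(0)| + Σ_k log(r/|z_k|), summed over zeros inside |z| < r.
  log(r/|z_k|) for z_k = -2: log(4/2) = 0.6931
  log(r/|z_k|) for z_k = 1: log(4/1) = 1.3863
Sum over inside zeros: 2.0794.
I(r) = log|p(0)| + (inside sum) = 0.6931 + 2.0794 = 2.7726.
Closed form (all zeros inside, monic): I(r) = n·log(r) = 2·log(4) = 2.7726. ✓

I(r) ≈ 2.7726.


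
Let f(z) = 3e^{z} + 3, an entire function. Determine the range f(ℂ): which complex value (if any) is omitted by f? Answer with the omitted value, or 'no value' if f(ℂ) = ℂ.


Little Picard bounds the complement of f(ℂ) to at most one point.
e^{z} is never zero on ℂ, so 3·e^{z} takes every value in ℂ ∖ {0}. Adding 3 shifts the range to ℂ ∖ {3}. Thus f omits exactly the value 3.

Omitted value: 3.


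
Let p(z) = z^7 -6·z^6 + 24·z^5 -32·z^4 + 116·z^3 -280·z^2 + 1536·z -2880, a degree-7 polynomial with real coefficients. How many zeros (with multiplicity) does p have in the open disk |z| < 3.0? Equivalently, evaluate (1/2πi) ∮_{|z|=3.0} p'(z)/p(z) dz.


The zeros of p are: (-2 + 2i), (-2 - 2i), (3 + 3i), (3 - 3i), (1 + 3i), (1 - 3i), 2.
Their magnitudes are: 2.828, 2.828, 4.243, 4.243, 3.162, 3.162, 2.
Zeros with |z| < R = 3.0: (-2 + 2i), (-2 - 2i), 2.
Count = 3.
By the argument principle, (1/2πi) ∮_{|z|=R} p'(z)/p(z) dz equals exactly this count.

Number of zeros inside |z| < 3.0: 3.


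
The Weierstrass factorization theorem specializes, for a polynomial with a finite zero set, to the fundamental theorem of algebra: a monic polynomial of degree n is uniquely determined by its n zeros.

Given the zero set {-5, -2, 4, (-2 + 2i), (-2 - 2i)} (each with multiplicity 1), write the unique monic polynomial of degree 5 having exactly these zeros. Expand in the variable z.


The polynomial is p(z) = ∏_{α ∈ S} (z − α), where S = {-5, -2, 4, (-2 + 2i), (-2 - 2i)}.
Expanding the product yields: p(z) = z^5 + 7·z^4 + 2·z^3 -88·z^2 -304·z -320.
Note conjugate pairs combine to real quadratics: (z − (-2+2i))(z − (-2−2i)) = z² + 4z + 8.
The resulting polynomial has degree 5 and real coefficients as required.

p(z) = z^5 + 7·z^4 + 2·z^3 -88·z^2 -304·z -320.


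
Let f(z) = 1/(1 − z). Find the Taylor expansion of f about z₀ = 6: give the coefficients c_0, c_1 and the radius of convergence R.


Let w = z − z₀, so z = z₀ + w.
Then 1 − z = 1 − (z₀ + w) = (1 − z₀) − w = -5 − w.
f(z) = 1/(-5 − w) = (1/(-5)) · 1/(1 − w/(-5)) = Σ_{n≥0} w^n / (-5)^(n+1).
So c_n = 1/(-5)^(n+1):
  c_0 = 1/(-5)^1 = -1/5.
  c_1 = 1/(-5)^2 = 1/25.
The series is valid for |w/d| < 1, i.e. |z − z₀| < |d|.
Radius of convergence: R = |1 − z₀| = |-5| = 5 (distance from z₀ to the singularity z = 1).

c_0 = -1/5, c_1 = 1/25; R = 5.


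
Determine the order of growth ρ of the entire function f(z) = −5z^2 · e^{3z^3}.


M(r) = max_{|z|=r} |-5|·|z|^2·|e^{3z^3}| = 5·r^2 · e^{3r^3} (the factors attain their maxima compatibly on |z|=r). Then log M(r) = log 5 + 2·log r + 3r^3, dominated by the last term, so log log M(r) ~ 3·log r. The polynomial factor -5z^2 contributes only a log r term and does not affect the order. ρ = 3.
Therefore ρ = 3.

Order ρ = 3.


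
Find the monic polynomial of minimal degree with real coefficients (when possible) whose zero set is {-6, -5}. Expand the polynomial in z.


The polynomial is p(z) = ∏_{α ∈ S} (z − α), where S = {-6, -5}.
Expanding the product yields: p(z) = z^2 + 11·z + 30.
The resulting polynomial has degree 2 and real coefficients as required.

p(z) = z^2 + 11·z + 30.


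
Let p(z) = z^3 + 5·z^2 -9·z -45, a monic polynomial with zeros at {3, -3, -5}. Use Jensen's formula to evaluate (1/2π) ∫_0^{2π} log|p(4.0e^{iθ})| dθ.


Zeros: -5, -3, 3; r = 4.0.
Inside |z| < r: -3, 3. Outside (|z| ≥ r): -5.
p(0) = -45, so log|p(0)| = log(45) = 3.8067.
Apply Jensen: I(r) = log|p(0)| + Σ_k log(r/|z_k|), summed over zeros inside |z| < r.
  log(r/|z_k|) for z_k = 3: log(4.0/3) = 0.2877
  log(r/|z_k|) for z_k = -3: log(4.0/3) = 0.2877
  Outside zeros (-5) contribute nothing to the Jensen sum.
Sum over inside zeros: 0.5754.
I(r) = log|p(0)| + (inside sum) = 3.8067 + 0.5754 = 4.3820.
Note: since some zeros are outside |z| ≤ r, the simplified n·log(r) form does NOT apply — only the inside zeros contribute.

I(r) ≈ 4.3820.


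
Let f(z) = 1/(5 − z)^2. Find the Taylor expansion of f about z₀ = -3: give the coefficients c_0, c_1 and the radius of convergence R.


Let w = z − z₀, so z = z₀ + w.
Then 5 − z = 5 − (z₀ + w) = (5 − z₀) − w = 8 − w.
f(z) = 1/(8 − w)^2 = (1/(8)^2) · (1 − w/(8))^{−2}.
By the binomial series (1−u)^{−2} = Σ_{n≥0} C(n+1, 1) u^n for |u|<1, with u = w/(8):
  c_n = C(n+1, 1) / (8)^(n+2).
  c_0 = 1/(8)^2 = 1/64.
  c_1 = 2/(8)^3 = 1/256.
The series is valid for |w/d| < 1, i.e. |z − z₀| < |d|.
Radius of convergence: R = |5 − z₀| = |8| = 8 (distance from z₀ to the singularity z = 5).

c_0 = 1/64, c_1 = 1/256; R = 8.


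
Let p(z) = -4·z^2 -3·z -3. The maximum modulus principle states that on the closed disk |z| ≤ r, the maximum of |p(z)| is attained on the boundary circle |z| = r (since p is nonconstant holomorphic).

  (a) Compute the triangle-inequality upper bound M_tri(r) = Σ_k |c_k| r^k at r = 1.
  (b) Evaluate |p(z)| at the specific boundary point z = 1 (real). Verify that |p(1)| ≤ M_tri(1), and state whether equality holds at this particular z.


Coefficients: c_0 = -3, c_1 = -3, c_2 = -4. Radius r = 1.
Part (a). Triangle bound: M_tri(r) = Σ_k |c_k| r^k
  = |-3|·1^0 + |-3|·1^1 + |-4|·1^2
  = 3 + 3 + 4 = 10.
This bounds M(r) := max_{|z|=r} |p(z)| from above; equality holds iff all terms c_k z^k can be made to align in phase at a single z on |z|=r.
Part (b). At z = 1 (real, on the circle |z| = r):
  p(1) = (-3)·1^0 + (-3)·1^1 + (-4)·1^2 = -10.
  |p(1)| = 10.
Since all nonzero coefficients share the same sign, |p(1)| = 10 = M_tri(1); the triangle bound is attained at z = 1, so in fact M(r) = 10.

M_tri(1) = 10; |p(1)| = 10; equality at z=1: yes.


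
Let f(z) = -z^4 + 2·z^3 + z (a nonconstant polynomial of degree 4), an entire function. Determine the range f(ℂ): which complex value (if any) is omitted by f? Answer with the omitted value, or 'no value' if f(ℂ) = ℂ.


Little Picard bounds the complement of f(ℂ) to at most one point.
For every w ∈ ℂ, the equation p(z) − w = 0 is a nonconstant polynomial in z and hence has at least one root by the fundamental theorem of algebra. So p is surjective onto ℂ, omitting no value.

Omitted value: no value.


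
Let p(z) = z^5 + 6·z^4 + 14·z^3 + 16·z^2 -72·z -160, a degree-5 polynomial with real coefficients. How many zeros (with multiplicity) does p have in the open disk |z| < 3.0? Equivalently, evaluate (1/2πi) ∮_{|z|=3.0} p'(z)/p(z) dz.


The zeros of p are: -4, 2, -2, (-1 + 3i), (-1 - 3i).
Their magnitudes are: 4, 2, 2, 3.162, 3.162.
Zeros with |z| < R = 3.0: 2, -2.
Count = 2.
By the argument principle, (1/2πi) ∮_{|z|=R} p'(z)/p(z) dz equals exactly this count.

Number of zeros inside |z| < 3.0: 2.


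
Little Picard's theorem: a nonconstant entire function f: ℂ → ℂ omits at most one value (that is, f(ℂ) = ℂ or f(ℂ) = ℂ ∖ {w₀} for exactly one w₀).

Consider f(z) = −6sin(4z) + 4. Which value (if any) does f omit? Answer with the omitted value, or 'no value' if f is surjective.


Little Picard bounds the complement of f(ℂ) to at most one point.
sin is entire and surjective onto ℂ: for every w ∈ ℂ, sin(ζ) = w has a solution ζ ∈ ℂ (e.g., via the complex inverse arcsin). With ζ = 4z this gives z = ζ/(4). Then -6·sin(4z) takes every value in -6·ℂ = ℂ, and adding 4 is a bijection of ℂ. So f is surjective and omits no value. (Note: only on the real line is sin bounded by [−1, 1].)

Omitted value: no value.


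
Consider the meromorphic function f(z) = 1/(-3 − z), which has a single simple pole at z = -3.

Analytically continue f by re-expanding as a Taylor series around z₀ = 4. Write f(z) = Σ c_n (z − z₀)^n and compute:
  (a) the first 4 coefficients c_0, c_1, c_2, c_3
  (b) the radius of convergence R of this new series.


Let w = z − z₀, so z = z₀ + w.
Then -3 − z = -3 − (z₀ + w) = (-3 − z₀) − w = -7 − w.
f(z) = 1/(-7 − w) = (1/(-7)) · 1/(1 − w/(-7)) = Σ_{n≥0} w^n / (-7)^(n+1).
So c_n = 1/(-7)^(n+1):
  c_0 = 1/(-7)^1 = -1/7.
  c_1 = 1/(-7)^2 = 1/49.
  c_2 = 1/(-7)^3 = -1/343.
  c_3 = 1/(-7)^4 = 1/2401.
The series is valid for |w/d| < 1, i.e. |z − z₀| < |d|.
Radius of convergence: R = |-3 − z₀| = |-7| = 7 (distance from z₀ to the singularity z = -3).

c_0 = -1/7, c_1 = 1/49, c_2 = -1/343, c_3 = 1/2401; R = 7.


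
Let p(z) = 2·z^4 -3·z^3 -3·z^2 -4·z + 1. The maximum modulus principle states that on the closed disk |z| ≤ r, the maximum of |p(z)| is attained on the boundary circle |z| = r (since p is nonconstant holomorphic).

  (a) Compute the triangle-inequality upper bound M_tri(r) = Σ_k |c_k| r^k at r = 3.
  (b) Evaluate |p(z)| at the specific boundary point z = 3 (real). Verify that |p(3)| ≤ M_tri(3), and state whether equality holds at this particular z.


Coefficients: c_0 = 1, c_1 = -4, c_2 = -3, c_3 = -3, c_4 = 2. Radius r = 3.
Part (a). Triangle bound: M_tri(r) = Σ_k |c_k| r^k
  = |1|·3^0 + |-4|·3^1 + |-3|·3^2 + |-3|·3^3 + |2|·3^4
  = 1 + 12 + 27 + 81 + 162 = 283.
This bounds M(r) := max_{|z|=r} |p(z)| from above; equality holds iff all terms c_k z^k can be made to align in phase at a single z on |z|=r.
Part (b). At z = 3 (real, on the circle |z| = r):
  p(3) = (1)·3^0 + (-4)·3^1 + (-3)·3^2 + (-3)·3^3 + (2)·3^4 = 43.
  |p(3)| = 43.
Check: |p(3)| = 43 ≤ 283 = M_tri(3). ✓ Equality does not hold at z = 3 (the coefficients have mixed signs, so the terms do not all align in phase there).

M_tri(3) = 283; |p(3)| = 43; equality at z=3: no.


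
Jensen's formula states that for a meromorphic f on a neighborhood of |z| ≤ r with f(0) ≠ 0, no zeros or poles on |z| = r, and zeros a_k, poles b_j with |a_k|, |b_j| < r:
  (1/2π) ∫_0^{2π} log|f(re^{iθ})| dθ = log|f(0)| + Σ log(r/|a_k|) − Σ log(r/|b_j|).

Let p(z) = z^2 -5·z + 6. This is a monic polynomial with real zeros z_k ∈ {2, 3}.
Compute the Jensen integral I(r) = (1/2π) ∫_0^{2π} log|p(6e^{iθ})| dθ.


Zeros: 2, 3; r = 6.
Inside |z| < r: 2, 3. Outside (|z| ≥ r): ∅.
p(0) = 6, so log|p(0)| = log(6) = 1.7918.
Apply Jensen: I(r) = log|p(0)| + Σ_k log(r/|z_k|), summed over zeros inside |z| < r.
  log(r/|z_k|) for z_k = 2: log(6/2) = 1.0986
  log(r/|z_k|) for z_k = 3: log(6/3) = 0.6931
Sum over inside zeros: 1.7918.
I(r) = log|p(0)| + (inside sum) = 1.7918 + 1.7918 = 3.5835.
Closed form (all zeros inside, monic): I(r) = n·log(r) = 2·log(6) = 3.5835. ✓

I(r) ≈ 3.5835.


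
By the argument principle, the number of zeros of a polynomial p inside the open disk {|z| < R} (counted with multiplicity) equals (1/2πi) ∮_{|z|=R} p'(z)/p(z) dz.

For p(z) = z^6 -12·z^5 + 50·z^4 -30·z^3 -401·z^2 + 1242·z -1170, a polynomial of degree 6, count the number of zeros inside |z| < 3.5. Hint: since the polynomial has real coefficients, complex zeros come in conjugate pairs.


The zeros of p are: -3, 3, (3 + 2i), (3 - 2i), (3 + 1i), (3 - 1i).
Their magnitudes are: 3, 3, 3.606, 3.606, 3.162, 3.162.
Zeros with |z| < R = 3.5: -3, 3, (3 + 1i), (3 - 1i).
Count = 4.
By the argument principle, (1/2πi) ∮_{|z|=R} p'(z)/p(z) dz equals exactly this count.

Number of zeros inside |z| < 3.5: 4.
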